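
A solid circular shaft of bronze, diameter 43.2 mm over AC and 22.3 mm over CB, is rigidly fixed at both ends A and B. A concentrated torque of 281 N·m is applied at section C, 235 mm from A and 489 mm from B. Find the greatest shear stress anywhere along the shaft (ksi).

2.49 ksi

Compatibility: T_A·a/J_AC = T_B·b/J_CB with T_A + T_B = T₀.
J_AC = 3.42×10^-7 m⁴, J_CB = 2.43×10^-8 m⁴, so T_A = T₀·(J_AC/a)/((J_AC/a)+(J_CB/b)) = 271.7 N·m, T_B = 9.272 N·m.
τ in each portion: τ_AC = 1.72×10^7 Pa, τ_CB = 4.26×10^6 Pa; maximum is in AC.
τ_max = T_AC·r/J = 271.7·0.0216/3.42×10^-7 = 1.717×10^7 Pa.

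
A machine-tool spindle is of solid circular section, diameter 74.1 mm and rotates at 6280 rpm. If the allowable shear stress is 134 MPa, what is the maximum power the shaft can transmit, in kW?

J = πd⁴/32 = π(0.0741)⁴/32 = 2.960×10^-6 m⁴.
T_max = τ_allow·J/r = 1.34×10^8 × 2.960×10^-6 / 0.0370 = 10710 N·m.
ω = 2π·6280/60 = 657.6 rad/s, so P_max = T_max·ω = 7.040×10^6 W.

7040 kW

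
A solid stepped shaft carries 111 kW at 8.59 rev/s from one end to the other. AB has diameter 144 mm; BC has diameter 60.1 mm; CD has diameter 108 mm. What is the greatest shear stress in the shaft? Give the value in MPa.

ω = 2π·8.59 = 53.97 rad/s, so T = P/ω = 111×10³ / 53.97 = 2057 N·m.
Under the same torque, τ_max = 16T/(πd³) is largest where d is smallest — segment BC (d = 60.1 mm).
τ_max = 16·2057/(π·(0.0601)³) = 4.825×10^7 Pa.

48.2 MPa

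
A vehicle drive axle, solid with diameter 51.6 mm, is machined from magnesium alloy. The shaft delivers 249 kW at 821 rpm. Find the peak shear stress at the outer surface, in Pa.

1.07e8 Pa

ω = 2π·821/60 = 85.97 rad/s, so T = P/ω = 249×10³ / 85.97 = 2896 N·m.
J = πd⁴/32 = π(0.0516)⁴/32 = 6.960×10^-7 m⁴.
τ_max = T·r/J = 2896 × 0.0258 / 6.960×10^-7 = 1.074×10^8 Pa.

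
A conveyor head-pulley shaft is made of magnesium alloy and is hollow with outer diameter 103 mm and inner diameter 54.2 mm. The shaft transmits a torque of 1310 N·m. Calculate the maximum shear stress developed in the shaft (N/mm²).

6.61 N/mm²

J = π(d_o⁴ − d_i⁴)/32 = π(0.103⁴ − 0.0542⁴)/32 = 1.020×10^-5 m⁴.
τ_max = T·r/J = 1310 × 0.0515 / 1.020×10^-5 = 6.613×10^6 Pa.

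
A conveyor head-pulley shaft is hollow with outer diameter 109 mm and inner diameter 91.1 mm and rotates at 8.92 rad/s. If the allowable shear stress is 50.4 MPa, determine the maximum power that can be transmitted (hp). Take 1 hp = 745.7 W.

78.5 hp

J = π(d_o⁴ − d_i⁴)/32 = π(0.109⁴ − 0.0911⁴)/32 = 7.096×10^-6 m⁴.
T_max = τ_allow·J/r = 5.04×10^7 × 7.096×10^-6 / 0.0545 = 6562 N·m.
ω = 8.92 rad/s, so P_max = T_max·ω = 5.854×10^4 W.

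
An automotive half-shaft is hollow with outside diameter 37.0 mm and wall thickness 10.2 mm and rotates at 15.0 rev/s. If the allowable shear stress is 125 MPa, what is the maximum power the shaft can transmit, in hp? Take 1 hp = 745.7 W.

151 hp

J = π(d_o⁴ − d_i⁴)/32 = π(0.0370⁴ − 0.0166⁴)/32 = 1.765×10^-7 m⁴.
T_max = τ_allow·J/r = 1.25×10^8 × 1.765×10^-7 / 0.0185 = 1193 N·m.
ω = 2π·15.0 = 94.25 rad/s, so P_max = T_max·ω = 1.124×10^5 W.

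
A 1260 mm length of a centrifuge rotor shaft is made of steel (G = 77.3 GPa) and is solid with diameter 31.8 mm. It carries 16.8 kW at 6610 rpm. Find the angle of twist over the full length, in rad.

0.00394 rad

ω = 2π·6610/60 = 692.2 rad/s, so T = P/ω = 16.8×10³ / 692.2 = 24.27 N·m.
J = πd⁴/32 = π(0.0318)⁴/32 = 1.004×10^-7 m⁴.
θ = T·L/(G·J) = 24.27 × 1.26 / (77.3×10⁹ × 1.004×10^-7) = 3.941×10^-3 rad.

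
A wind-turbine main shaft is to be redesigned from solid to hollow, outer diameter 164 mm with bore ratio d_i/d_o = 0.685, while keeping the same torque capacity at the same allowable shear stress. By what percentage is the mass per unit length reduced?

37.4 %

Equal τ_max and T ⇒ the solid shaft needs d_s³ = d_o³(1−k⁴), so d_s = 164·(1−0.685⁴)^(1/3) = 151.0 mm.
Area ratio A_h/A_s = d_o²(1−k²)/d_s² = (1−k²)/(1−k⁴)^(2/3) = 0.6265.
Mass saving = 1 − 0.6265 = 37.4 %.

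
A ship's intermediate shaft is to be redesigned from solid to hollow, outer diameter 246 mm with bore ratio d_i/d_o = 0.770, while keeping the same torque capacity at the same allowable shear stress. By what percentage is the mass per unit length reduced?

Equal τ_max and T ⇒ the solid shaft needs d_s³ = d_o³(1−k⁴), so d_s = 246·(1−0.770⁴)^(1/3) = 212.9 mm.
Area ratio A_h/A_s = d_o²(1−k²)/d_s² = (1−k²)/(1−k⁴)^(2/3) = 0.5434.
Mass saving = 1 − 0.5434 = 45.7 %.

45.7 %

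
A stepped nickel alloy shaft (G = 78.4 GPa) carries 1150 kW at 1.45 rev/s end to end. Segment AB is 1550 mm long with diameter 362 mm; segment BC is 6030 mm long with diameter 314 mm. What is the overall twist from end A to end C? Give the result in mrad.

11.7 mrad

ω = 2π·1.45 = 9.111 rad/s, so T = P/ω = 1150×10³ / 9.111 = 126200 N·m.
J_AB = π(0.362)⁴/32 = 1.69×10^-3 m⁴; J_BC = π(0.314)⁴/32 = 9.54×10^-4 m⁴.
θ = (T/G)·Σ L_i/J_i = (126200/78.4×10⁹)·(1.55/1.69×10^-3 + 6.03/9.54×10^-4) = 0.01165 rad.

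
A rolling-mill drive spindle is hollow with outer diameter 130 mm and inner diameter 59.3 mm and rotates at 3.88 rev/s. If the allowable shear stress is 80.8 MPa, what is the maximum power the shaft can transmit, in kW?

J = π(d_o⁴ − d_i⁴)/32 = π(0.130⁴ − 0.0593⁴)/32 = 2.683×10^-5 m⁴.
T_max = τ_allow·J/r = 8.08×10^7 × 2.683×10^-5 / 0.0650 = 33350 N·m.
ω = 2π·3.88 = 24.38 rad/s, so P_max = T_max·ω = 8.129×10^5 W.

813 kW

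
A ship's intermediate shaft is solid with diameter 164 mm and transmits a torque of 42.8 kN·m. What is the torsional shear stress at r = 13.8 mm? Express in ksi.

1.21 ksi

J = πd⁴/32 = π(0.164)⁴/32 = 7.102×10^-5 m⁴.
Shear stress varies linearly with radius: τ = T·r/J = 42800 × 0.0138 / 7.102×10^-5 = 8.317×10^6 Pa.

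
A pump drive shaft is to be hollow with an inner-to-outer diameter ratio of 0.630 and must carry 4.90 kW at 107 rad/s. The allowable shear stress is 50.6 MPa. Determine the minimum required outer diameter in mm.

17.6 mm

ω = 107 rad/s, so T = P/ω = 4.90×10³ / 107.0 = 45.79 N·m.
For a hollow shaft with d_i/d_o = 0.630: τ_max = 16T/(π d_o³ (1−k⁴)), so d_o = [16T/(π τ_allow (1−k⁴))]^(1/3) = [16·45.79/(π·5.06×10^7·0.8425)]^(1/3) = 0.01762 m.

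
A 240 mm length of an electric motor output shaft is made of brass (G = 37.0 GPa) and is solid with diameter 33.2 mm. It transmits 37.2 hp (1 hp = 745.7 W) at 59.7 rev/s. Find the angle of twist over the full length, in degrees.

0.230°

ω = 2π·59.7 = 375.1 rad/s, so T = P/ω = 37.2×745.7 / 375.1 = 73.95 N·m.
J = πd⁴/32 = π(0.0332)⁴/32 = 1.193×10^-7 m⁴.
θ = T·L/(G·J) = 73.95 × 0.240 / (37.0×10⁹ × 1.193×10^-7) = 4.022×10^-3 rad.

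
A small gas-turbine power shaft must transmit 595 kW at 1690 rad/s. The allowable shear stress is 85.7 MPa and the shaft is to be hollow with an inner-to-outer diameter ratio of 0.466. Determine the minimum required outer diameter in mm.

28.0 mm

ω = 1690 rad/s, so T = P/ω = 595×10³ / 1690 = 352.1 N·m.
For a hollow shaft with d_i/d_o = 0.466: τ_max = 16T/(π d_o³ (1−k⁴)), so d_o = [16T/(π τ_allow (1−k⁴))]^(1/3) = [16·352.1/(π·8.57×10^7·0.9528)]^(1/3) = 0.02800 m.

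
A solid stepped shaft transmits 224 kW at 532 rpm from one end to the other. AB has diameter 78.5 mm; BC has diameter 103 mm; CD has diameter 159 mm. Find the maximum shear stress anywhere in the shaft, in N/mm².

42.3 N/mm²

ω = 2π·532/60 = 55.71 rad/s, so T = P/ω = 224×10³ / 55.71 = 4021 N·m.
Under the same torque, τ_max = 16T/(πd³) is largest where d is smallest — segment AB (d = 78.5 mm).
τ_max = 16·4021/(π·(0.0785)³) = 4.233×10^7 Pa.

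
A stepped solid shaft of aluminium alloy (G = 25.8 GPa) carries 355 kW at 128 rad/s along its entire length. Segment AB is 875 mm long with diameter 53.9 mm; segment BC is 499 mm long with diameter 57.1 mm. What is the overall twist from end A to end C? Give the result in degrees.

9.45°

ω = 128 rad/s, so T = P/ω = 355×10³ / 128.0 = 2773 N·m.
J_AB = π(0.0539)⁴/32 = 8.29×10^-7 m⁴; J_BC = π(0.0571)⁴/32 = 1.04×10^-6 m⁴.
θ = (T/G)·Σ L_i/J_i = (2773/25.8×10⁹)·(0.875/8.29×10^-7 + 0.499/1.04×10^-6) = 0.1649 rad.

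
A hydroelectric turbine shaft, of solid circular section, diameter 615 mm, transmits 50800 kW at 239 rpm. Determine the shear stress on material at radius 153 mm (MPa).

22.1 MPa

ω = 2π·239/60 = 25.03 rad/s, so T = P/ω = 50800×10³ / 25.03 = 2.030e6 N·m.
J = πd⁴/32 = π(0.615)⁴/32 = 0.01404 m⁴.
Shear stress varies linearly with radius: τ = T·r/J = 2.030e6 × 0.153 / 0.01404 = 2.211×10^7 Pa.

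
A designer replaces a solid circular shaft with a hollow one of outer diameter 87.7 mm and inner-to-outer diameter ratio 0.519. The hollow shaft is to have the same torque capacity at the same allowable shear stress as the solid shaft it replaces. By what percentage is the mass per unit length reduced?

Equal τ_max and T ⇒ the solid shaft needs d_s³ = d_o³(1−k⁴), so d_s = 87.7·(1−0.519⁴)^(1/3) = 85.53 mm.
Area ratio A_h/A_s = d_o²(1−k²)/d_s² = (1−k²)/(1−k⁴)^(2/3) = 0.7683.
Mass saving = 1 − 0.7683 = 23.2 %.

23.2 %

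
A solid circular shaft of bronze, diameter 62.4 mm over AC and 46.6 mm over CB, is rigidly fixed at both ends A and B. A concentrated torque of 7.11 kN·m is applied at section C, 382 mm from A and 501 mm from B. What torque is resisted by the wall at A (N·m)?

5750 N·m

Compatibility: T_A·a/J_AC = T_B·b/J_CB with T_A + T_B = T₀.
J_AC = 1.49×10^-6 m⁴, J_CB = 4.63×10^-7 m⁴, so T_A = T₀·(J_AC/a)/((J_AC/a)+(J_CB/b)) = 5747 N·m, T_B = 1363 N·m.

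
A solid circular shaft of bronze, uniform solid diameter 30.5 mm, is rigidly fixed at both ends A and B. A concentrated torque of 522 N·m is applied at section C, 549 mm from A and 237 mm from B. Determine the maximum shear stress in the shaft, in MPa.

With uniform GJ and both ends fixed, compatibility θ_AC = θ_CB gives T_A·a = T_B·b, together with T_A + T_B = T₀.
T_A = T₀·b/(a+b) = 522.0·237/786.0 = 157.4 N·m; T_B = 364.6 N·m.
τ in each portion: τ_AC = 2.83×10^7 Pa, τ_CB = 6.54×10^7 Pa; maximum is in CB.
τ_max = T_CB·r/J = 364.6·0.0152/8.50×10^-8 = 6.545×10^7 Pa.

65.4 MPa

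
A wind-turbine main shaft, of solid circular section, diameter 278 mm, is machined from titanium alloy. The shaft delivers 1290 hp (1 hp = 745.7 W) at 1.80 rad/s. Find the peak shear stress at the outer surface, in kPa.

ω = 1.80 rad/s, so T = P/ω = 1290×745.7 / 1.800 = 534400 N·m.
J = πd⁴/32 = π(0.278)⁴/32 = 5.864×10^-4 m⁴.
τ_max = T·r/J = 534400 × 0.139 / 5.864×10^-4 = 1.267×10^8 Pa.

127000 kPa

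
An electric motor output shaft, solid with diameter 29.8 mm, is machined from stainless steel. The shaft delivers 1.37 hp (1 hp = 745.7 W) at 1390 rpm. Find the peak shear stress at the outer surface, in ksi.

ω = 2π·1390/60 = 145.6 rad/s, so T = P/ω = 1.37×745.7 / 145.6 = 7.018 N·m.
J = πd⁴/32 = π(0.0298)⁴/32 = 7.742×10^-8 m⁴.
τ_max = T·r/J = 7.018 × 0.0149 / 7.742×10^-8 = 1.351×10^6 Pa.

0.196 ksi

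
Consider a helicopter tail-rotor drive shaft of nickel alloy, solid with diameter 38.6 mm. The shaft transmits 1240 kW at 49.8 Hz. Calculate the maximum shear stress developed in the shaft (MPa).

351 MPa

ω = 2π·49.8 = 312.9 rad/s, so T = P/ω = 1240×10³ / 312.9 = 3963 N·m.
J = πd⁴/32 = π(0.0386)⁴/32 = 2.179×10^-7 m⁴.
τ_max = T·r/J = 3963 × 0.0193 / 2.179×10^-7 = 3.509×10^8 Pa.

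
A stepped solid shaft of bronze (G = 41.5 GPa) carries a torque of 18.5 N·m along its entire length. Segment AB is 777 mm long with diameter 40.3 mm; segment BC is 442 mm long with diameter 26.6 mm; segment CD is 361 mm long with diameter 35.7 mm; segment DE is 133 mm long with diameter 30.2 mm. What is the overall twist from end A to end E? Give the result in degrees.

0.406°

J_AB = π(0.0403)⁴/32 = 2.59×10^-7 m⁴; J_BC = π(0.0266)⁴/32 = 4.92×10^-8 m⁴; J_CD = π(0.0357)⁴/32 = 1.59×10^-7 m⁴; J_DE = π(0.0302)⁴/32 = 8.17×10^-8 m⁴.
θ = (T/G)·Σ L_i/J_i = (18.50/41.5×10⁹)·(0.777/2.59×10^-7 + 0.442/4.92×10^-8 + 0.361/1.59×10^-7 + 0.133/8.17×10^-8) = 7.082×10^-3 rad.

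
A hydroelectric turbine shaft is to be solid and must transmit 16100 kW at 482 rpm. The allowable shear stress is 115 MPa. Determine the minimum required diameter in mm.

242 mm

ω = 2π·482/60 = 50.47 rad/s, so T = P/ω = 16100×10³ / 50.47 = 319000 N·m.
For a solid shaft τ_max = 16T/(πd³), so d = (16T/(π τ_allow))^(1/3) = (16·319000/(π·1.15×10^8))^(1/3) = 0.2417 m.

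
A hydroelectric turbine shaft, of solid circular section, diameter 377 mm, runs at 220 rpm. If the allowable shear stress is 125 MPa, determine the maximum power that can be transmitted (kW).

30300 kW

J = πd⁴/32 = π(0.377)⁴/32 = 1.983×10^-3 m⁴.
T_max = τ_allow·J/r = 1.25×10^8 × 1.983×10^-3 / 0.189 = 1.315e6 N·m.
ω = 2π·220/60 = 23.04 rad/s, so P_max = T_max·ω = 3.030×10^7 W.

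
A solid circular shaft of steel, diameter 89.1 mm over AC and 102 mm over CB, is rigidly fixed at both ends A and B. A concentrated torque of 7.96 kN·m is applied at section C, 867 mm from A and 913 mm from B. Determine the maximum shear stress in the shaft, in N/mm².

23.7 N/mm²

Compatibility: T_A·a/J_AC = T_B·b/J_CB with T_A + T_B = T₀.
J_AC = 6.19×10^-6 m⁴, J_CB = 1.06×10^-5 m⁴, so T_A = T₀·(J_AC/a)/((J_AC/a)+(J_CB/b)) = 3026 N·m, T_B = 4934 N·m.
τ in each portion: τ_AC = 2.18×10^7 Pa, τ_CB = 2.37×10^7 Pa; maximum is in CB.
τ_max = T_CB·r/J = 4934·0.0510/1.06×10^-5 = 2.368×10^7 Pa.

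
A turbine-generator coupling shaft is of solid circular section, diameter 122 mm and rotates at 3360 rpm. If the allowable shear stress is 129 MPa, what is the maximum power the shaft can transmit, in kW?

16200 kW

J = πd⁴/32 = π(0.122)⁴/32 = 2.175×10^-5 m⁴.
T_max = τ_allow·J/r = 1.29×10^8 × 2.175×10^-5 / 0.0610 = 45990 N·m.
ω = 2π·3360/60 = 351.9 rad/s, so P_max = T_max·ω = 1.618×10^7 W.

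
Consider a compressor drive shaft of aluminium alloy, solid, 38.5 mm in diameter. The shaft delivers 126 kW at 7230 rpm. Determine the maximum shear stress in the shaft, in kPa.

14900 kPa

ω = 2π·7230/60 = 757.1 rad/s, so T = P/ω = 126×10³ / 757.1 = 166.4 N·m.
J = πd⁴/32 = π(0.0385)⁴/32 = 2.157×10^-7 m⁴.
τ_max = T·r/J = 166.4 × 0.0192 / 2.157×10^-7 = 1.485×10^7 Pa.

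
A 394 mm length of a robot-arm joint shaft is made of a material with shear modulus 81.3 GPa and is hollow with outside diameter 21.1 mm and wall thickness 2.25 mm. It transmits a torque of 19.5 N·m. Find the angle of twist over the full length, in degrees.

0.451°

J = π(d_o⁴ − d_i⁴)/32 = π(0.0211⁴ − 0.0166⁴)/32 = 1.200×10^-8 m⁴.
θ = T·L/(G·J) = 19.50 × 0.394 / (81.3×10⁹ × 1.200×10^-8) = 7.872×10^-3 rad.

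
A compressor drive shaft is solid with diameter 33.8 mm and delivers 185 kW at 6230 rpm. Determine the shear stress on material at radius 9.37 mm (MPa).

ω = 2π·6230/60 = 652.4 rad/s, so T = P/ω = 185×10³ / 652.4 = 283.6 N·m.
J = πd⁴/32 = π(0.0338)⁴/32 = 1.281×10^-7 m⁴.
Shear stress varies linearly with radius: τ = T·r/J = 283.6 × 0.00937 / 1.281×10^-7 = 2.074×10^7 Pa.

20.7 MPa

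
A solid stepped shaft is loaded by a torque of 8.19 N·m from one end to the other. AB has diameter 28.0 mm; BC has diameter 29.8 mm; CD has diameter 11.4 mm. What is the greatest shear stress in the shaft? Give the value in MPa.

Under the same torque, τ_max = 16T/(πd³) is largest where d is smallest — segment CD (d = 11.4 mm).
τ_max = 16·8.190/(π·(0.0114)³) = 2.815×10^7 Pa.

28.2 MPa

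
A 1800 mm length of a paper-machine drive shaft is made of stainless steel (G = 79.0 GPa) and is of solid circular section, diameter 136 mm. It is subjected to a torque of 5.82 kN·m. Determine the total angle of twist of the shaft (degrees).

J = πd⁴/32 = π(0.136)⁴/32 = 3.359×10^-5 m⁴.
θ = T·L/(G·J) = 5820 × 1.80 / (79.0×10⁹ × 3.359×10^-5) = 3.948×10^-3 rad.

0.226°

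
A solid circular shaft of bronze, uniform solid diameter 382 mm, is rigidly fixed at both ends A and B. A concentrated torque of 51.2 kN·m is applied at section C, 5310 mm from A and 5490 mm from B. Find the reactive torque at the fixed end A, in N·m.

26000 N·m

With uniform GJ and both ends fixed, compatibility θ_AC = θ_CB gives T_A·a = T_B·b, together with T_A + T_B = T₀.
T_A = T₀·b/(a+b) = 51200·5490/10800 = 26030 N·m; T_B = 25170 N·m.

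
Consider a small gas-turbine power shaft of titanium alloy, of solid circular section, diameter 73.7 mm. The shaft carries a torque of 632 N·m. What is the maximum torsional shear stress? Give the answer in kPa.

J = πd⁴/32 = π(0.0737)⁴/32 = 2.896×10^-6 m⁴.
τ_max = T·r/J = 632.0 × 0.0369 / 2.896×10^-6 = 8.041×10^6 Pa.

8040 kPa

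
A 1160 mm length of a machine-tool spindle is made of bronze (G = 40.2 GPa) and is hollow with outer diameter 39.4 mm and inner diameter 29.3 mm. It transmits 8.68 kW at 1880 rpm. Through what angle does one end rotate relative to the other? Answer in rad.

ω = 2π·1880/60 = 196.9 rad/s, so T = P/ω = 8.68×10³ / 196.9 = 44.09 N·m.
J = π(d_o⁴ − d_i⁴)/32 = π(0.0394⁴ − 0.0293⁴)/32 = 1.642×10^-7 m⁴.
θ = T·L/(G·J) = 44.09 × 1.16 / (40.2×10⁹ × 1.642×10^-7) = 7.747×10^-3 rad.

0.00775 rad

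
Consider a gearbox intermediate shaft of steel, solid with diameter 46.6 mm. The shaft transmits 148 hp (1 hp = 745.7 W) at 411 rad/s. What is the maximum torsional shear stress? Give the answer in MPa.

13.5 MPa

ω = 411 rad/s, so T = P/ω = 148×745.7 / 411.0 = 268.5 N·m.
J = πd⁴/32 = π(0.0466)⁴/32 = 4.630×10^-7 m⁴.
τ_max = T·r/J = 268.5 × 0.0233 / 4.630×10^-7 = 1.351×10^7 Pa.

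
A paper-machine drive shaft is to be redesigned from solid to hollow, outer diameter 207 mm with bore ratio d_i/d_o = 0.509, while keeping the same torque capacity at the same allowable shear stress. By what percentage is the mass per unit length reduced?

22.4 %

Equal τ_max and T ⇒ the solid shaft needs d_s³ = d_o³(1−k⁴), so d_s = 207·(1−0.509⁴)^(1/3) = 202.3 mm.
Area ratio A_h/A_s = d_o²(1−k²)/d_s² = (1−k²)/(1−k⁴)^(2/3) = 0.7760.
Mass saving = 1 − 0.7760 = 22.4 %.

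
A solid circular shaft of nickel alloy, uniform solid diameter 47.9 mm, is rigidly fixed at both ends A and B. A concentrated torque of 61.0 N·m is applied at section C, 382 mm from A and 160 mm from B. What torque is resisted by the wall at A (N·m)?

With uniform GJ and both ends fixed, compatibility θ_AC = θ_CB gives T_A·a = T_B·b, together with T_A + T_B = T₀.
T_A = T₀·b/(a+b) = 61.00·160/542.0 = 18.01 N·m; T_B = 42.99 N·m.

18.0 N·m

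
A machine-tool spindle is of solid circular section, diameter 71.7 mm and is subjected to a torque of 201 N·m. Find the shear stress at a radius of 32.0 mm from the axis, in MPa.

2.48 MPa

J = πd⁴/32 = π(0.0717)⁴/32 = 2.595×10^-6 m⁴.
Shear stress varies linearly with radius: τ = T·r/J = 201.0 × 0.0320 / 2.595×10^-6 = 2.479×10^6 Pa.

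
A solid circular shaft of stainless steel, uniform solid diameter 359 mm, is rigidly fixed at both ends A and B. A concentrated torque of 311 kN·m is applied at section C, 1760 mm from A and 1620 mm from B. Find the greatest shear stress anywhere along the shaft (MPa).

17.8 MPa

With uniform GJ and both ends fixed, compatibility θ_AC = θ_CB gives T_A·a = T_B·b, together with T_A + T_B = T₀.
T_A = T₀·b/(a+b) = 311000·1620/3380 = 149100 N·m; T_B = 161900 N·m.
τ in each portion: τ_AC = 1.64×10^7 Pa, τ_CB = 1.78×10^7 Pa; maximum is in CB.
τ_max = T_CB·r/J = 161900·0.179/1.63×10^-3 = 1.783×10^7 Pa.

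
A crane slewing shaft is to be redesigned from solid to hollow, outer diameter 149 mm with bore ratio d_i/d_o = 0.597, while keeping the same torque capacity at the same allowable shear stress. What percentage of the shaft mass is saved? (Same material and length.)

Equal τ_max and T ⇒ the solid shaft needs d_s³ = d_o³(1−k⁴), so d_s = 149·(1−0.597⁴)^(1/3) = 142.4 mm.
Area ratio A_h/A_s = d_o²(1−k²)/d_s² = (1−k²)/(1−k⁴)^(2/3) = 0.7046.
Mass saving = 1 − 0.7046 = 29.5 %.

29.5 %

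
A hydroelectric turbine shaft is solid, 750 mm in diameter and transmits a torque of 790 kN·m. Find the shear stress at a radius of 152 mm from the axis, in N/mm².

J = πd⁴/32 = π(0.750)⁴/32 = 0.03106 m⁴.
Shear stress varies linearly with radius: τ = T·r/J = 790000 × 0.152 / 0.03106 = 3.866×10^6 Pa.

3.87 N/mm²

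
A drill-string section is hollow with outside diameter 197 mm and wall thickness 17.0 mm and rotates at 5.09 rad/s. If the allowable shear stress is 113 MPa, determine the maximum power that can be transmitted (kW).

459 kW

J = π(d_o⁴ − d_i⁴)/32 = π(0.197⁴ − 0.163⁴)/32 = 7.856×10^-5 m⁴.
T_max = τ_allow·J/r = 1.13×10^8 × 7.856×10^-5 / 0.0985 = 90130 N·m.
ω = 5.09 rad/s, so P_max = T_max·ω = 4.587×10^5 W.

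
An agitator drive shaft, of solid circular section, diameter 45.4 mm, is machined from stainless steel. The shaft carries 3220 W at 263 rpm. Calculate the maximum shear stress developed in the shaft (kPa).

ω = 2π·263/60 = 27.54 rad/s, so T = P/ω = 3220 / 27.54 = 116.9 N·m.
J = πd⁴/32 = π(0.0454)⁴/32 = 4.171×10^-7 m⁴.
τ_max = T·r/J = 116.9 × 0.0227 / 4.171×10^-7 = 6.363×10^6 Pa.

6360 kPa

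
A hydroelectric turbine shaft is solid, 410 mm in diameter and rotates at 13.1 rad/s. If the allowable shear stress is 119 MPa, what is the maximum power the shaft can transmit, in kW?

21100 kW

J = πd⁴/32 = π(0.410)⁴/32 = 2.774×10^-3 m⁴.
T_max = τ_allow·J/r = 1.19×10^8 × 2.774×10^-3 / 0.205 = 1.610e6 N·m.
ω = 13.1 rad/s, so P_max = T_max·ω = 2.110×10^7 W.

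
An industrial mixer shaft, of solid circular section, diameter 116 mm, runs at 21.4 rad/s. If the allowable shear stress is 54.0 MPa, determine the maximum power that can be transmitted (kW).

354 kW

J = πd⁴/32 = π(0.116)⁴/32 = 1.778×10^-5 m⁴.
T_max = τ_allow·J/r = 5.40×10^7 × 1.778×10^-5 / 0.0580 = 16550 N·m.
ω = 21.4 rad/s, so P_max = T_max·ω = 3.542×10^5 W.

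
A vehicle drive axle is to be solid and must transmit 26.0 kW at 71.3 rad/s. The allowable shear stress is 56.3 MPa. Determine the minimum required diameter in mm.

32.1 mm

ω = 71.3 rad/s, so T = P/ω = 26.0×10³ / 71.30 = 364.7 N·m.
For a solid shaft τ_max = 16T/(πd³), so d = (16T/(π τ_allow))^(1/3) = (16·364.7/(π·5.63×10^7))^(1/3) = 0.03207 m.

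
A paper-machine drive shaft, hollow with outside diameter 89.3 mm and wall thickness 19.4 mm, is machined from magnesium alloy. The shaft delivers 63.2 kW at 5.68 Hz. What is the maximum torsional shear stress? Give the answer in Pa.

ω = 2π·5.68 = 35.69 rad/s, so T = P/ω = 63.2×10³ / 35.69 = 1771 N·m.
J = π(d_o⁴ − d_i⁴)/32 = π(0.0893⁴ − 0.0505⁴)/32 = 5.605×10^-6 m⁴.
τ_max = T·r/J = 1771 × 0.0446 / 5.605×10^-6 = 1.411×10^7 Pa.

1.41e7 Pa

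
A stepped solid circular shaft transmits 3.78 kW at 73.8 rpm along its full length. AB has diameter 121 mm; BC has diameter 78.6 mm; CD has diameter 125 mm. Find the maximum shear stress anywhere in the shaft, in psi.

ω = 2π·73.8/60 = 7.728 rad/s, so T = P/ω = 3.78×10³ / 7.728 = 489.1 N·m.
Under the same torque, τ_max = 16T/(πd³) is largest where d is smallest — segment BC (d = 78.6 mm).
τ_max = 16·489.1/(π·(0.0786)³) = 5.130×10^6 Pa.

744 psi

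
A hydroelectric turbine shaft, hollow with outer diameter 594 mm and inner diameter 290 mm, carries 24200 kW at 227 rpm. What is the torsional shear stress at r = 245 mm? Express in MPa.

21.6 MPa

ω = 2π·227/60 = 23.77 rad/s, so T = P/ω = 24200×10³ / 23.77 = 1.018e6 N·m.
J = π(d_o⁴ − d_i⁴)/32 = π(0.594⁴ − 0.290⁴)/32 = 0.01153 m⁴.
Shear stress varies linearly with radius: τ = T·r/J = 1.018e6 × 0.245 / 0.01153 = 2.164×10^7 Pa.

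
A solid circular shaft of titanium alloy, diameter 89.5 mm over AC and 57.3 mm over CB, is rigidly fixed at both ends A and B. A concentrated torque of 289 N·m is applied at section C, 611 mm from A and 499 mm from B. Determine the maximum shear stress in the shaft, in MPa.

1.70 MPa

Compatibility: T_A·a/J_AC = T_B·b/J_CB with T_A + T_B = T₀.
J_AC = 6.30×10^-6 m⁴, J_CB = 1.06×10^-6 m⁴, so T_A = T₀·(J_AC/a)/((J_AC/a)+(J_CB/b)) = 239.7 N·m, T_B = 49.31 N·m.
τ in each portion: τ_AC = 1.70×10^6 Pa, τ_CB = 1.33×10^6 Pa; maximum is in AC.
τ_max = T_AC·r/J = 239.7·0.0447/6.30×10^-6 = 1.703×10^6 Pa.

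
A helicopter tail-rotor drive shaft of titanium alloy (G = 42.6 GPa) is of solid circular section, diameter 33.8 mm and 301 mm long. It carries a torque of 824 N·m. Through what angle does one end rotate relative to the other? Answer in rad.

J = πd⁴/32 = π(0.0338)⁴/32 = 1.281×10^-7 m⁴.
θ = T·L/(G·J) = 824.0 × 0.301 / (42.6×10⁹ × 1.281×10^-7) = 0.04544 rad.

0.0454 rad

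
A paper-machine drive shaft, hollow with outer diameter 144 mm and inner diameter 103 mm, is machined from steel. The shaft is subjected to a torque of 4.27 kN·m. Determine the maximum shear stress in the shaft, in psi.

J = π(d_o⁴ − d_i⁴)/32 = π(0.144⁴ − 0.103⁴)/32 = 3.116×10^-5 m⁴.
τ_max = T·r/J = 4270 × 0.0720 / 3.116×10^-5 = 9.865×10^6 Pa.

1430 psi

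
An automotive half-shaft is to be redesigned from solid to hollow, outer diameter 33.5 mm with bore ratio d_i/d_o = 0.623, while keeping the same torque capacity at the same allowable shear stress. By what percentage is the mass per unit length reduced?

31.8 %

Equal τ_max and T ⇒ the solid shaft needs d_s³ = d_o³(1−k⁴), so d_s = 33.5·(1−0.623⁴)^(1/3) = 31.73 mm.
Area ratio A_h/A_s = d_o²(1−k²)/d_s² = (1−k²)/(1−k⁴)^(2/3) = 0.6822.
Mass saving = 1 − 0.6822 = 31.8 %.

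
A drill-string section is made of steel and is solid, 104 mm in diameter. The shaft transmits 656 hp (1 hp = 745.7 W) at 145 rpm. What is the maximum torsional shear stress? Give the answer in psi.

ω = 2π·145/60 = 15.18 rad/s, so T = P/ω = 656×745.7 / 15.18 = 32220 N·m.
J = πd⁴/32 = π(0.104)⁴/32 = 1.149×10^-5 m⁴.
τ_max = T·r/J = 32220 × 0.0520 / 1.149×10^-5 = 1.459×10^8 Pa.

21200 psi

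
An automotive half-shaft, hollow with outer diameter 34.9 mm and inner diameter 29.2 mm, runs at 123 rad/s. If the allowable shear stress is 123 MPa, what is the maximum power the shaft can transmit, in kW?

J = π(d_o⁴ − d_i⁴)/32 = π(0.0349⁴ − 0.0292⁴)/32 = 7.427×10^-8 m⁴.
T_max = τ_allow·J/r = 1.23×10^8 × 7.427×10^-8 / 0.0175 = 523.5 N·m.
ω = 123 rad/s, so P_max = T_max·ω = 6.440×10^4 W.

64.4 kW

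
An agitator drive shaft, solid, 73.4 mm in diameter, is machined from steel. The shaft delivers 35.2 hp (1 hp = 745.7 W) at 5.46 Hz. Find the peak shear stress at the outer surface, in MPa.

9.85 MPa

ω = 2π·5.46 = 34.31 rad/s, so T = P/ω = 35.2×745.7 / 34.31 = 765.1 N·m.
J = πd⁴/32 = π(0.0734)⁴/32 = 2.850×10^-6 m⁴.
τ_max = T·r/J = 765.1 × 0.0367 / 2.850×10^-6 = 9.854×10^6 Pa.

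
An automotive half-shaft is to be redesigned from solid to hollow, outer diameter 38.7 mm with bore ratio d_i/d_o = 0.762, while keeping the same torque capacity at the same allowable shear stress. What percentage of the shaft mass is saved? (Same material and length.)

44.8 %

Equal τ_max and T ⇒ the solid shaft needs d_s³ = d_o³(1−k⁴), so d_s = 38.7·(1−0.762⁴)^(1/3) = 33.74 mm.
Area ratio A_h/A_s = d_o²(1−k²)/d_s² = (1−k²)/(1−k⁴)^(2/3) = 0.5516.
Mass saving = 1 − 0.5516 = 44.8 %.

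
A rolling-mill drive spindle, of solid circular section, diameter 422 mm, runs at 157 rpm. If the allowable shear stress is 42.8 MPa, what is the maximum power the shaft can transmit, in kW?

J = πd⁴/32 = π(0.422)⁴/32 = 3.114×10^-3 m⁴.
T_max = τ_allow·J/r = 4.28×10^7 × 3.114×10^-3 / 0.211 = 631600 N·m.
ω = 2π·157/60 = 16.44 rad/s, so P_max = T_max·ω = 1.038×10^7 W.

10400 kW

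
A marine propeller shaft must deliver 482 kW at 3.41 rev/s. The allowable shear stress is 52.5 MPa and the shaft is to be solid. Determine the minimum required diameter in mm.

ω = 2π·3.41 = 21.43 rad/s, so T = P/ω = 482×10³ / 21.43 = 22500 N·m.
For a solid shaft τ_max = 16T/(πd³), so d = (16T/(π τ_allow))^(1/3) = (16·22500/(π·5.25×10^7))^(1/3) = 0.1297 m.

130 mm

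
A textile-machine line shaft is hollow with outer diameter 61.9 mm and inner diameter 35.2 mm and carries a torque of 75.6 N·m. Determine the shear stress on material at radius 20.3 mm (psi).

172 psi

J = π(d_o⁴ − d_i⁴)/32 = π(0.0619⁴ − 0.0352⁴)/32 = 1.291×10^-6 m⁴.
Shear stress varies linearly with radius: τ = T·r/J = 75.60 × 0.0203 / 1.291×10^-6 = 1.189×10^6 Pa.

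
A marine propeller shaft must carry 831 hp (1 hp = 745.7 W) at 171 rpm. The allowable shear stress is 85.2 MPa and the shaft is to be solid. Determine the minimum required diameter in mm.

ω = 2π·171/60 = 17.91 rad/s, so T = P/ω = 831×745.7 / 17.91 = 34610 N·m.
For a solid shaft τ_max = 16T/(πd³), so d = (16T/(π τ_allow))^(1/3) = (16·34610/(π·8.52×10^7))^(1/3) = 0.1274 m.

127 mm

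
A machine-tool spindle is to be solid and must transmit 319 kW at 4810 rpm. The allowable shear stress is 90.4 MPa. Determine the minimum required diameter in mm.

32.9 mm

ω = 2π·4810/60 = 503.7 rad/s, so T = P/ω = 319×10³ / 503.7 = 633.3 N·m.
For a solid shaft τ_max = 16T/(πd³), so d = (16T/(π τ_allow))^(1/3) = (16·633.3/(π·9.04×10^7))^(1/3) = 0.03292 m.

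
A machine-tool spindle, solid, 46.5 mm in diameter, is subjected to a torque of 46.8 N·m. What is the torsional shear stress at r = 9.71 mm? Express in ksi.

0.144 ksi

J = πd⁴/32 = π(0.0465)⁴/32 = 4.590×10^-7 m⁴.
Shear stress varies linearly with radius: τ = T·r/J = 46.80 × 0.00971 / 4.590×10^-7 = 9.900×10^5 Pa.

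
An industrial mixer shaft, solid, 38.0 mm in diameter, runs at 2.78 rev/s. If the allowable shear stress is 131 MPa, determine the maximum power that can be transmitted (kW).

24.7 kW

J = πd⁴/32 = π(0.0380)⁴/32 = 2.047×10^-7 m⁴.
T_max = τ_allow·J/r = 1.31×10^8 × 2.047×10^-7 / 0.0190 = 1411 N·m.
ω = 2π·2.78 = 17.47 rad/s, so P_max = T_max·ω = 2.465×10^4 W.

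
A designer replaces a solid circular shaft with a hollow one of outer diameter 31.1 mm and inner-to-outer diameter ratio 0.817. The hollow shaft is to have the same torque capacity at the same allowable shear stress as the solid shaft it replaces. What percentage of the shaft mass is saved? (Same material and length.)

50.7 %

Equal τ_max and T ⇒ the solid shaft needs d_s³ = d_o³(1−k⁴), so d_s = 31.1·(1−0.817⁴)^(1/3) = 25.55 mm.
Area ratio A_h/A_s = d_o²(1−k²)/d_s² = (1−k²)/(1−k⁴)^(2/3) = 0.4927.
Mass saving = 1 − 0.4927 = 50.7 %.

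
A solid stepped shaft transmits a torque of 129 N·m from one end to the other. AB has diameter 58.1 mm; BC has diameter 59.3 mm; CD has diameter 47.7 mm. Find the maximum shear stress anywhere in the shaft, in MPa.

Under the same torque, τ_max = 16T/(πd³) is largest where d is smallest — segment CD (d = 47.7 mm).
τ_max = 16·129.0/(π·(0.0477)³) = 6.053×10^6 Pa.

6.05 MPa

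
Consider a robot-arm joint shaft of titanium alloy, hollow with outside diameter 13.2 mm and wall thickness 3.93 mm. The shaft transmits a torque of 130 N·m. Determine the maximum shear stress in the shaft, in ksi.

J = π(d_o⁴ − d_i⁴)/32 = π(0.0132⁴ − 0.00534⁴)/32 = 2.901×10^-9 m⁴.
τ_max = T·r/J = 130.0 × 0.00660 / 2.901×10^-9 = 2.958×10^8 Pa.

42.9 ksi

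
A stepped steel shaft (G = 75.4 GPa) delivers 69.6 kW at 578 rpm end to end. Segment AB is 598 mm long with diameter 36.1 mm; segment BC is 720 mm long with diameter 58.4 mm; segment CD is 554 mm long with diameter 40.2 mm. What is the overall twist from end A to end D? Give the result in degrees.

ω = 2π·578/60 = 60.53 rad/s, so T = P/ω = 69.6×10³ / 60.53 = 1150 N·m.
J_AB = π(0.0361)⁴/32 = 1.67×10^-7 m⁴; J_BC = π(0.0584)⁴/32 = 1.14×10^-6 m⁴; J_CD = π(0.0402)⁴/32 = 2.56×10^-7 m⁴.
θ = (T/G)·Σ L_i/J_i = (1150/75.4×10⁹)·(0.598/1.67×10^-7 + 0.720/1.14×10^-6 + 0.554/2.56×10^-7) = 0.09726 rad.

5.57°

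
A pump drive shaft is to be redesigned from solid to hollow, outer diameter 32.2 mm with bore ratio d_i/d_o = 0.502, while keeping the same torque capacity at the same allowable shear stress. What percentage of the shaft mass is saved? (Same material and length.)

21.9 %

Equal τ_max and T ⇒ the solid shaft needs d_s³ = d_o³(1−k⁴), so d_s = 32.2·(1−0.502⁴)^(1/3) = 31.50 mm.
Area ratio A_h/A_s = d_o²(1−k²)/d_s² = (1−k²)/(1−k⁴)^(2/3) = 0.7814.
Mass saving = 1 − 0.7814 = 21.9 %.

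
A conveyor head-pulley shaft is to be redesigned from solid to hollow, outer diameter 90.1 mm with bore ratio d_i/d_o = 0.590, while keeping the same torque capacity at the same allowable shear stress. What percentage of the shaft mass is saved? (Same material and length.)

28.9 %

Equal τ_max and T ⇒ the solid shaft needs d_s³ = d_o³(1−k⁴), so d_s = 90.1·(1−0.590⁴)^(1/3) = 86.30 mm.
Area ratio A_h/A_s = d_o²(1−k²)/d_s² = (1−k²)/(1−k⁴)^(2/3) = 0.7105.
Mass saving = 1 − 0.7105 = 28.9 %.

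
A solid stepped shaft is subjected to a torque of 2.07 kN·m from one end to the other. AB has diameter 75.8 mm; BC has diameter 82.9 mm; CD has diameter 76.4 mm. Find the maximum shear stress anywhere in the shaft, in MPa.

Under the same torque, τ_max = 16T/(πd³) is largest where d is smallest — segment AB (d = 75.8 mm).
τ_max = 16·2070/(π·(0.0758)³) = 2.421×10^7 Pa.

24.2 MPa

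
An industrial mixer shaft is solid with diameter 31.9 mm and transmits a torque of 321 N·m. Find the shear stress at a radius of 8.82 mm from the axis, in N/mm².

27.8 N/mm²

J = πd⁴/32 = π(0.0319)⁴/32 = 1.017×10^-7 m⁴.
Shear stress varies linearly with radius: τ = T·r/J = 321.0 × 0.00882 / 1.017×10^-7 = 2.785×10^7 Pa.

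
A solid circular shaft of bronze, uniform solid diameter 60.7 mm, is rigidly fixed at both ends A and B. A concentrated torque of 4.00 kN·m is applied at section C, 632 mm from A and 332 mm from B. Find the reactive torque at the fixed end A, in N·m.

With uniform GJ and both ends fixed, compatibility θ_AC = θ_CB gives T_A·a = T_B·b, together with T_A + T_B = T₀.
T_A = T₀·b/(a+b) = 4000·332/964.0 = 1378 N·m; T_B = 2622 N·m.

1380 N·m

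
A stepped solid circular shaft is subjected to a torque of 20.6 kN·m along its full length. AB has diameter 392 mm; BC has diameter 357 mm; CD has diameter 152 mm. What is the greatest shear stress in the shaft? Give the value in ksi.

Under the same torque, τ_max = 16T/(πd³) is largest where d is smallest — segment CD (d = 152 mm).
τ_max = 16·20600/(π·(0.152)³) = 2.987×10^7 Pa.

4.33 ksi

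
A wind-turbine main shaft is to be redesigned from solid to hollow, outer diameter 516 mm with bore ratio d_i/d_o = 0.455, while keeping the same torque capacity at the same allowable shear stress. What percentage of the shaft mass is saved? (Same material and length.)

18.4 %

Equal τ_max and T ⇒ the solid shaft needs d_s³ = d_o³(1−k⁴), so d_s = 516·(1−0.455⁴)^(1/3) = 508.5 mm.
Area ratio A_h/A_s = d_o²(1−k²)/d_s² = (1−k²)/(1−k⁴)^(2/3) = 0.8165.
Mass saving = 1 − 0.8165 = 18.4 %.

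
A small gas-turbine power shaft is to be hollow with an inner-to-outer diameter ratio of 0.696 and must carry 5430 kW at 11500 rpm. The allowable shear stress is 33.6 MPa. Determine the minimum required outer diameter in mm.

ω = 2π·11500/60 = 1204 rad/s, so T = P/ω = 5430×10³ / 1204 = 4509 N·m.
For a hollow shaft with d_i/d_o = 0.696: τ_max = 16T/(π d_o³ (1−k⁴)), so d_o = [16T/(π τ_allow (1−k⁴))]^(1/3) = [16·4509/(π·3.36×10^7·0.7653)]^(1/3) = 0.09630 m.

96.3 mm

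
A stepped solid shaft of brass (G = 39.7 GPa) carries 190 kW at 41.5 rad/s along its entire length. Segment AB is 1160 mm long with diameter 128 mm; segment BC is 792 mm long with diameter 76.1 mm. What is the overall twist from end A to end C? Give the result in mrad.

32.8 mrad

ω = 41.5 rad/s, so T = P/ω = 190×10³ / 41.50 = 4578 N·m.
J_AB = π(0.128)⁴/32 = 2.64×10^-5 m⁴; J_BC = π(0.0761)⁴/32 = 3.29×10^-6 m⁴.
θ = (T/G)·Σ L_i/J_i = (4578/39.7×10⁹)·(1.16/2.64×10^-5 + 0.792/3.29×10^-6) = 0.03282 rad.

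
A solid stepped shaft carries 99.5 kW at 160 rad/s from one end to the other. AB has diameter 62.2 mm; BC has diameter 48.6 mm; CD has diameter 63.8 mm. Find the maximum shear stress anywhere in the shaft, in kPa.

27600 kPa

ω = 160 rad/s, so T = P/ω = 99.5×10³ / 160.0 = 621.9 N·m.
Under the same torque, τ_max = 16T/(πd³) is largest where d is smallest — segment BC (d = 48.6 mm).
τ_max = 16·621.9/(π·(0.0486)³) = 2.759×10^7 Pa.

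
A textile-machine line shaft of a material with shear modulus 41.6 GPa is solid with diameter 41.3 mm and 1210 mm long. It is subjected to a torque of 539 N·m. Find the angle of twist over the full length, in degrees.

J = πd⁴/32 = π(0.0413)⁴/32 = 2.856×10^-7 m⁴.
θ = T·L/(G·J) = 539.0 × 1.21 / (41.6×10⁹ × 2.856×10^-7) = 0.05489 rad.

3.14°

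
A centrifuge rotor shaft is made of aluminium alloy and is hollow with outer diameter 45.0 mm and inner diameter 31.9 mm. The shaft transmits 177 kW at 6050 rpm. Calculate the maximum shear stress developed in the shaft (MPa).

ω = 2π·6050/60 = 633.6 rad/s, so T = P/ω = 177×10³ / 633.6 = 279.4 N·m.
J = π(d_o⁴ − d_i⁴)/32 = π(0.0450⁴ − 0.0319⁴)/32 = 3.009×10^-7 m⁴.
τ_max = T·r/J = 279.4 × 0.0225 / 3.009×10^-7 = 2.089×10^7 Pa.

20.9 MPa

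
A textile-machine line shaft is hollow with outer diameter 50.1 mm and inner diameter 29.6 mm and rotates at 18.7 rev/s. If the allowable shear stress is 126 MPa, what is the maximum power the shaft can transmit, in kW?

321 kW

J = π(d_o⁴ − d_i⁴)/32 = π(0.0501⁴ − 0.0296⁴)/32 = 5.432×10^-7 m⁴.
T_max = τ_allow·J/r = 1.26×10^8 × 5.432×10^-7 / 0.0250 = 2732 N·m.
ω = 2π·18.7 = 117.5 rad/s, so P_max = T_max·ω = 3.210×10^5 W.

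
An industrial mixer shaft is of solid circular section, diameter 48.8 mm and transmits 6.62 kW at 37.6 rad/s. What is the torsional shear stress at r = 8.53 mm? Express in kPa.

2700 kPa

ω = 37.6 rad/s, so T = P/ω = 6.62×10³ / 37.60 = 176.1 N·m.
J = πd⁴/32 = π(0.0488)⁴/32 = 5.568×10^-7 m⁴.
Shear stress varies linearly with radius: τ = T·r/J = 176.1 × 0.00853 / 5.568×10^-7 = 2.697×10^6 Pa.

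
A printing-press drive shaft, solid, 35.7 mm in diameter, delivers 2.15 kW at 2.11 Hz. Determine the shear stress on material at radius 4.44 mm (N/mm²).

ω = 2π·2.11 = 13.26 rad/s, so T = P/ω = 2.15×10³ / 13.26 = 162.2 N·m.
J = πd⁴/32 = π(0.0357)⁴/32 = 1.595×10^-7 m⁴.
Shear stress varies linearly with radius: τ = T·r/J = 162.2 × 0.00444 / 1.595×10^-7 = 4.515×10^6 Pa.

4.52 N/mm²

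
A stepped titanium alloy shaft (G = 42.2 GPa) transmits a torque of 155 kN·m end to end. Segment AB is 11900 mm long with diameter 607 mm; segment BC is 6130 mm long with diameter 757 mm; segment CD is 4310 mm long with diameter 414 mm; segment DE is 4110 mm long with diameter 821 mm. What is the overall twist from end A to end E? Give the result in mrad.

9.81 mrad

J_AB = π(0.607)⁴/32 = 0.0133 m⁴; J_BC = π(0.757)⁴/32 = 0.0322 m⁴; J_CD = π(0.414)⁴/32 = 2.88×10^-3 m⁴; J_DE = π(0.821)⁴/32 = 0.0446 m⁴.
θ = (T/G)·Σ L_i/J_i = (155000/42.2×10⁹)·(11.9/0.0133 + 6.13/0.0322 + 4.31/2.88×10^-3 + 4.11/0.0446) = 9.805×10^-3 rad.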